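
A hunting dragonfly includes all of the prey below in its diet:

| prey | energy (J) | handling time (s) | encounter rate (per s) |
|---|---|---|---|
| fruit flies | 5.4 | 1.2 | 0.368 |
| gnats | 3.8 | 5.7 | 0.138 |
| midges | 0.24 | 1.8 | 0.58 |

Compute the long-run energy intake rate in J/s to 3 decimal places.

0.810 J/s

R = (0.368×5.4 + 0.138×3.8 + 0.58×0.24) / (1 + 0.368×1.2 + 0.138×5.7 + 0.58×1.8) = 2.651/3.272 = 0.8101 J/s.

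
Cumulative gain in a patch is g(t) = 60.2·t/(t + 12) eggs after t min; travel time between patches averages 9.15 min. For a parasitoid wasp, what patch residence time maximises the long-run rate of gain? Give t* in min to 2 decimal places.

10.48 min

By the marginal value theorem, leave when the instantaneous gain rate g'(t) equals the habitat-wide average g(t)/(T + t).
g'(t) = 60.2·12/(t + 12)². Setting 60.2·12/(t+12)² = 60.2t/[(t+12)(9.15+t)] gives 12(9.15+t) = t(t+12), so t² = 12×9.15 = 109.8.
t* = √109.8 = 10.48 min.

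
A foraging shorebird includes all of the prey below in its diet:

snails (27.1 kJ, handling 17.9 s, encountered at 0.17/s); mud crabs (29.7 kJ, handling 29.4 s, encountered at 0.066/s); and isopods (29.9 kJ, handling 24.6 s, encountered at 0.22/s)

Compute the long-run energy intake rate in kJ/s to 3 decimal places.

1.154 kJ/s

Energy encountered per unit search time: 0.17×27.1 + 0.066×29.7 + 0.22×29.9 = 13.15 kJ/s.
Handling time per unit search time: 0.17×17.9 + 0.066×29.4 + 0.22×24.6 = 10.4.
Rate = 13.15/(1 + 10.4) = 1.154 kJ/s.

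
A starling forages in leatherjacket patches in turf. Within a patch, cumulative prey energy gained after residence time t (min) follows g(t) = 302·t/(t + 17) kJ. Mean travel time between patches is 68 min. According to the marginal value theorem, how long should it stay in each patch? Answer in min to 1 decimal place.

By the marginal value theorem, leave when the instantaneous gain rate g'(t) equals the habitat-wide average g(t)/(T + t).
g'(t) = 302·17/(t + 17)². Setting 302·17/(t+17)² = 302t/[(t+17)(68+t)] gives 17(68+t) = t(t+17), so t² = 17×68 = 1156.
t* = √1156 = 34 min.

34.0 min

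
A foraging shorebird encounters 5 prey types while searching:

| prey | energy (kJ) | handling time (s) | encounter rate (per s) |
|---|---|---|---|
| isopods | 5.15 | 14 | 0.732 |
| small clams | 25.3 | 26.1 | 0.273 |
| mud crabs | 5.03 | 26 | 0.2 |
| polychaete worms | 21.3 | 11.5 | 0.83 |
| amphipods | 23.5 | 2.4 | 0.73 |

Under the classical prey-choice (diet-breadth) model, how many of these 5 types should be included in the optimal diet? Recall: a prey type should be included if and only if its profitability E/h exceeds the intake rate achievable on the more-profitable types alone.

Profitabilities (E/h, kJ/s): amphipods 9.79, polychaete worms 1.85, small clams 0.969, isopods 0.368, mud crabs 0.193. Add prey in this order while the next type's profitability exceeds the intake rate on those already taken.
Rate on top 1: 6.234. polychaete worms: 1.85 < 6.234 → exclude; stop.
Optimal diet: amphipods — 1 of 5 types.

1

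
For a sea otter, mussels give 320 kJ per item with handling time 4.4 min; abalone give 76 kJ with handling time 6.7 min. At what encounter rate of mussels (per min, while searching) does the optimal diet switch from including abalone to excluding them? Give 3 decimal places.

The zero-one rule: include abalone iff E₂/h₂ > λE₁/(1+λh₁). Equality gives the switch point.
λE₁h₂ = E₂ + λE₂h₁ ⇒ λ = E₂/(E₁h₂ − E₂h₁) = 76/(2144 − 334.4) = 0.042 per min.

0.042 per min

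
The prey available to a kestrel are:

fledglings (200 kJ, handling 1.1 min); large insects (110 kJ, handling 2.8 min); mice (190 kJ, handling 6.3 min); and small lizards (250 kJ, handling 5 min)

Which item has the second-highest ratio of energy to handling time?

In descending order of E/h:
fledglings: 200/1.1 = 182 kJ/min
small lizards: 250/5 = 50 kJ/min
large insects: 110/2.8 = 39.3 kJ/min
mice: 190/6.3 = 30.2 kJ/min

small lizards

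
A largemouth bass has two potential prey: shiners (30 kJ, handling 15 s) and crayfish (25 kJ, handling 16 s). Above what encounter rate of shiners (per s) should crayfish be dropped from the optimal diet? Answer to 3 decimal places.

At the threshold, the rate on shiners alone equals the profitability of crayfish: λ·30/(1 + λ·15) = 25/16 = 1.562.
Rearranging, λ(30 − 1.562×15) = 1.562, so λ = 1.562/6.562 = 0.2381 per s.

0.238 per s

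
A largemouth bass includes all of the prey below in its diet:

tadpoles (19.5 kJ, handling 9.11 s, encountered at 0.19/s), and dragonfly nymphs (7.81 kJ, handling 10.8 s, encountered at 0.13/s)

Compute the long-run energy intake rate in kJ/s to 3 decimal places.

1.142 kJ/s

R = (0.19×19.5 + 0.13×7.81) / (1 + 0.19×9.11 + 0.13×10.8) = 4.72/4.135 = 1.142 kJ/s.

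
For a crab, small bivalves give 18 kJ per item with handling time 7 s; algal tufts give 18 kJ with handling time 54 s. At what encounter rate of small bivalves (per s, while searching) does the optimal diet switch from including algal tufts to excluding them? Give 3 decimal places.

The zero-one rule: include algal tufts iff E₂/h₂ > λE₁/(1+λh₁). Equality gives the switch point.
λE₁h₂ = E₂ + λE₂h₁ ⇒ λ = E₂/(E₁h₂ − E₂h₁) = 18/(972 − 126) = 0.02128 per s.

0.021 per s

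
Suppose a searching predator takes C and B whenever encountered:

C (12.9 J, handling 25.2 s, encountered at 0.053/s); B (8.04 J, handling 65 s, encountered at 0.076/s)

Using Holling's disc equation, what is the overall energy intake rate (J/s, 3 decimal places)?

0.178 J/s

R = (0.053×12.9 + 0.076×8.04) / (1 + 0.053×25.2 + 0.076×65) = 1.295/7.276 = 0.178 J/s.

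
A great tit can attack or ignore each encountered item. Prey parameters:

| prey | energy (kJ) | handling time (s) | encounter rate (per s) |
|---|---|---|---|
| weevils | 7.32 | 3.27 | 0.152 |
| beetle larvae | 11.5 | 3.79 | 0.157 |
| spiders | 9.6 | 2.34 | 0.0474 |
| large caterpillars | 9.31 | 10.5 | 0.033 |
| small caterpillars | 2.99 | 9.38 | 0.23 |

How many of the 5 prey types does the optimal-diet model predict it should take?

3

Rank by E/h (kJ/s): spiders 4.1, beetle larvae 3.03, weevils 2.24, large caterpillars 0.887, small caterpillars 0.319. Include each in turn until the next type's E/h falls below the running intake rate.
Rate on top 1: 0.4096. beetle larvae: 3.03 > 0.4096 → include.
Rate on top 2: 1.325. weevils: 2.24 > 1.325 → include.
Rate on top 3: 1.531. large caterpillars: 0.887 < 1.531 → exclude; stop.
Optimal diet: spiders, beetle larvae, weevils — 3 of 5 types.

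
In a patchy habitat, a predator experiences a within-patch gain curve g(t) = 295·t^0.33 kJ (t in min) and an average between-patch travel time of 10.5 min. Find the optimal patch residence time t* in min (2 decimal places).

5.17 min

By the marginal value theorem, leave when the instantaneous gain rate g'(t) equals the habitat-wide average g(t)/(T + t).
g'(t) = 0.33·295·t^-0.67. Setting 0.33·295·t^-0.67 = 295·t^0.33/(10.5+t) gives 0.33(10.5+t) = t, so 0.67·t = 0.33×10.5.
t* = 0.33×10.5/0.67 = 5.172 min.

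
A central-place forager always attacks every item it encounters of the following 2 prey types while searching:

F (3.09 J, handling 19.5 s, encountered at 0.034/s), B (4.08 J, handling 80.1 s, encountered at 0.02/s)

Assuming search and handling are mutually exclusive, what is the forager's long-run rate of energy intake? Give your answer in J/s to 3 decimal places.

R = Σλ_iE_i / (1 + Σλ_ih_i)
Numerator: 0.034×3.09 + 0.02×4.08 = 0.1867
Denominator: 1 + 0.034×19.5 + 0.02×80.1 = 3.265
R = 0.1867/3.265 = 0.05717 J/s

0.057 J/s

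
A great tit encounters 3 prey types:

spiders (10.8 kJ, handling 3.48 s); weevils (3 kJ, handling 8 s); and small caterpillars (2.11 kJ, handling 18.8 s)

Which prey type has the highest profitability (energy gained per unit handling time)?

spiders

In descending order of E/h:
spiders: 10.8/3.48 = 3.1 kJ/s
weevils: 3/8 = 0.375 kJ/s
small caterpillars: 2.11/18.8 = 0.112 kJ/s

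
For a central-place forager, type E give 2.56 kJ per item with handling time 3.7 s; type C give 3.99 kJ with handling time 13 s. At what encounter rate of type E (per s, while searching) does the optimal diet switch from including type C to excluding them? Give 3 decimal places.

0.215 per s

At the threshold, the rate on type E alone equals the profitability of type C: λ·2.56/(1 + λ·3.7) = 3.99/13 = 0.3069.
Rearranging, λ(2.56 − 0.3069×3.7) = 0.3069, so λ = 0.3069/1.424 = 0.2155 per s.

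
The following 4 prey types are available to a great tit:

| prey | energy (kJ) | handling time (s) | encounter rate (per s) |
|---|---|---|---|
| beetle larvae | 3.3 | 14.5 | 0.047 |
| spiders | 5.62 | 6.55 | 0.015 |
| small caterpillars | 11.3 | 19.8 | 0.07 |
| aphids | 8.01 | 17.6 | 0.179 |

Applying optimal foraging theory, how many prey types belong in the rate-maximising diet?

Rank by E/h (kJ/s): spiders 0.858, small caterpillars 0.571, aphids 0.455, beetle larvae 0.228. Include each in turn until the next type's E/h falls below the running intake rate.
Rate on top 1: 0.07676. small caterpillars: 0.571 > 0.07676 → include.
Rate on top 2: 0.3523. aphids: 0.455 > 0.3523 → include.
Rate on top 3: 0.4098. beetle larvae: 0.228 < 0.4098 → exclude; stop.
Optimal diet: spiders, small caterpillars, aphids — 3 of 4 types.

3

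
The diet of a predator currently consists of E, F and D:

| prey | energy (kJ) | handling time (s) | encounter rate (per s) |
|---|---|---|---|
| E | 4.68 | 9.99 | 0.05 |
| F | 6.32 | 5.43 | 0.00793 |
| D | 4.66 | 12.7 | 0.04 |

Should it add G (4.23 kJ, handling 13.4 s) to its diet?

Yes

On E, F and D alone, R = ΣλE/(1+Σλh) = 0.4705/2.051 = 0.2295 kJ/s.
G: E/h = 4.23/13.4 = 0.3157 kJ/s.
0.3157 > 0.2295, so adding G raises the average — include it.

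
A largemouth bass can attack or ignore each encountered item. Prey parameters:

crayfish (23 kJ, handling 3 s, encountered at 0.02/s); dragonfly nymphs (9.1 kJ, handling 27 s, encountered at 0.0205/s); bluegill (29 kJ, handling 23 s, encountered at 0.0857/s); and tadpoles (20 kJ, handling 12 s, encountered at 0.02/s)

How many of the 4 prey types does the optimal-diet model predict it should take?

E/h in descending order: crayfish 7.67, tadpoles 1.67, bluegill 1.26, dragonfly nymphs 0.337 kJ/s. The optimal diet is the largest prefix of this list for which every included type satisfies E_i/h_i > R on the types above it.
Rate on top 1: 0.434. tadpoles: 1.67 > 0.434 → include.
Rate on top 2: 0.6615. bluegill: 1.26 > 0.6615 → include.
Rate on top 3: 1.023. dragonfly nymphs: 0.337 < 1.023 → exclude; stop.
Optimal diet: crayfish, tadpoles, bluegill — 3 of 4 types.

3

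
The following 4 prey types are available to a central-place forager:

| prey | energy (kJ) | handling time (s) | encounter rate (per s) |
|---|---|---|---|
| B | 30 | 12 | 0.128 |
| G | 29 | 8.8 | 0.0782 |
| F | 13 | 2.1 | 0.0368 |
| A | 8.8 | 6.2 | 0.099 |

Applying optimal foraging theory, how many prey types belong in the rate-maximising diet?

Rank by E/h (kJ/s): F 6.19, G 3.3, B 2.5, A 1.42. Include each in turn until the next type's E/h falls below the running intake rate.
Rate on top 1: 0.4441. G: 3.3 > 0.4441 → include.
Rate on top 2: 1.556. B: 2.5 > 1.556 → include.
Rate on top 3: 1.995. A: 1.42 < 1.995 → exclude; stop.
Optimal diet: F, G, B — 3 of 4 types.

3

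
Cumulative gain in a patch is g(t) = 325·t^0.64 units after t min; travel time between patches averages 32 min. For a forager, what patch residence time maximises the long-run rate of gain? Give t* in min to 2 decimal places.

Maximise g(t)/(T+t): set derivative to zero → g'(t)(T+t) = g(t).
g'(t) = 0.64·325·t^-0.36. Setting 0.64·325·t^-0.36 = 325·t^0.64/(32+t) gives 0.64(32+t) = t, so 0.36·t = 0.64×32.
t* = 0.64×32/0.36 = 56.89 min.

56.89 min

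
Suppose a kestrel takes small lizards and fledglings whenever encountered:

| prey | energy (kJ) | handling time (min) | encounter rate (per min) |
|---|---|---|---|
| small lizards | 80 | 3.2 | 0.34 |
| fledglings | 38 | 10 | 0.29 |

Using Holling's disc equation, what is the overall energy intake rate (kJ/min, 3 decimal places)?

7.662 kJ/min

Energy encountered per unit search time: 0.34×80 + 0.29×38 = 38.22 kJ/min.
Handling time per unit search time: 0.34×3.2 + 0.29×10 = 3.988.
Rate = 38.22/(1 + 3.988) = 7.662 kJ/min.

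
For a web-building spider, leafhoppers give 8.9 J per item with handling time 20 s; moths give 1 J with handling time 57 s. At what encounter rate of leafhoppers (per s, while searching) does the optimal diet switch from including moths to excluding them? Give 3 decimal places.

0.002 per s

Drop moths once their profitability E₂/h₂ falls below the rate achievable on leafhoppers alone: E₂/h₂ = λE₁/(1 + λh₁).
Solve for λ: λE₁h₂ = E₂(1 + λh₁) → λ(E₁h₂ − E₂h₁) = E₂ → λ = E₂/(E₁h₂ − E₂h₁).
λ = 1/(8.9×57 − 1×20) = 1/487.3 = 0.002052 per s.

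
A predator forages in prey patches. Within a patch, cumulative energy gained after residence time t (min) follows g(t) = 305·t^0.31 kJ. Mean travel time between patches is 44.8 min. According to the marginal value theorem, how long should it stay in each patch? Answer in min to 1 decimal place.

By the marginal value theorem, leave when the instantaneous gain rate g'(t) equals the habitat-wide average g(t)/(T + t).
g'(t) = 0.31·305·t^-0.69. Setting 0.31·305·t^-0.69 = 305·t^0.31/(44.8+t) gives 0.31(44.8+t) = t, so 0.69·t = 0.31×44.8.
t* = 0.31×44.8/0.69 = 20.13 min.

20.1 min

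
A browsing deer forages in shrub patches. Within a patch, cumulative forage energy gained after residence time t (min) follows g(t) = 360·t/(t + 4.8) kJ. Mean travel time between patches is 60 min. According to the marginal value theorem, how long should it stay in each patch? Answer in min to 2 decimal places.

Optimal t* satisfies g'(t*) = g(t*)/(T + t*).
g'(t) = 360·4.8/(t + 4.8)². Setting 360·4.8/(t+4.8)² = 360t/[(t+4.8)(60+t)] gives 4.8(60+t) = t(t+4.8), so t² = 4.8×60 = 288.
t* = √288 = 16.97 min.

16.97 min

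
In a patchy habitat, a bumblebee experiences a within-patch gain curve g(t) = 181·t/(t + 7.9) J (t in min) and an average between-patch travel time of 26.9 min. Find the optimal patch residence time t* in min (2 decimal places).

Maximise g(t)/(T+t): set derivative to zero → g'(t)(T+t) = g(t).
g'(t) = 181·7.9/(t + 7.9)². Setting 181·7.9/(t+7.9)² = 181t/[(t+7.9)(26.9+t)] gives 7.9(26.9+t) = t(t+7.9), so t² = 7.9×26.9 = 212.5.
t* = √212.5 = 14.58 min.

14.58 min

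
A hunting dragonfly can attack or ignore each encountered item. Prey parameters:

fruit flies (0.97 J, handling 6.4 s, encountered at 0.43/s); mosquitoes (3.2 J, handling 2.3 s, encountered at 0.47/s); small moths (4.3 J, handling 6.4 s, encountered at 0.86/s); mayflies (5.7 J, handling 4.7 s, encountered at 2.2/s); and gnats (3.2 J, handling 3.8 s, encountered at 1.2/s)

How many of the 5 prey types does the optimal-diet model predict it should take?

2

Profitabilities (E/h, J/s): mosquitoes 1.39, mayflies 1.21, gnats 0.842, small moths 0.672, fruit flies 0.152. Add prey in this order while the next type's profitability exceeds the intake rate on those already taken.
Rate on top 1: 0.7227. mayflies: 1.21 > 0.7227 → include.
Rate on top 2: 1.131. gnats: 0.842 < 1.131 → exclude; stop.
Optimal diet: mosquitoes, mayflies — 2 of 5 types.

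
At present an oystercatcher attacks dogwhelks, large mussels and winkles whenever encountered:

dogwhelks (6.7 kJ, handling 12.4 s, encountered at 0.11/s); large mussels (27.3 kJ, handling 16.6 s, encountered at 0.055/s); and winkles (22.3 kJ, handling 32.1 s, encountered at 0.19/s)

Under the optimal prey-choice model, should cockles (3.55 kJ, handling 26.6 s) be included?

No

On dogwhelks, large mussels and winkles alone, R = ΣλE/(1+Σλh) = 6.476/9.376 = 0.6906 kJ/s.
Profitability of cockles: 3.55/26.6 = 0.1335 kJ/s.
Since 0.1335 < R, time spent handling cockles is better spent searching.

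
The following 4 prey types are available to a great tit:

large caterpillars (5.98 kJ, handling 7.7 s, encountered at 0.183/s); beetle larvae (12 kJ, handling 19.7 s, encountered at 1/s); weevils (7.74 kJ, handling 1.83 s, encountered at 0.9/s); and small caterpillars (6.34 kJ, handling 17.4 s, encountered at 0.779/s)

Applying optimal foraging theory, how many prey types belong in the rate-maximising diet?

1

Rank by E/h (kJ/s): weevils 4.23, large caterpillars 0.777, beetle larvae 0.609, small caterpillars 0.364. Include each in turn until the next type's E/h falls below the running intake rate.
Rate on top 1: 2.632. large caterpillars: 0.777 < 2.632 → exclude; stop.
Optimal diet: weevils — 1 of 4 types.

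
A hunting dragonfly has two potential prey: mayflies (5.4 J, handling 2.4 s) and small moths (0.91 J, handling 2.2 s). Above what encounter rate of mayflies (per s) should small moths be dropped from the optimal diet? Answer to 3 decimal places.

0.094 per s

Drop small moths once their profitability E₂/h₂ falls below the rate achievable on mayflies alone: E₂/h₂ = λE₁/(1 + λh₁).
Solve for λ: λE₁h₂ = E₂(1 + λh₁) → λ(E₁h₂ − E₂h₁) = E₂ → λ = E₂/(E₁h₂ − E₂h₁).
λ = 0.91/(5.4×2.2 − 0.91×2.4) = 0.91/9.696 = 0.09385 per s.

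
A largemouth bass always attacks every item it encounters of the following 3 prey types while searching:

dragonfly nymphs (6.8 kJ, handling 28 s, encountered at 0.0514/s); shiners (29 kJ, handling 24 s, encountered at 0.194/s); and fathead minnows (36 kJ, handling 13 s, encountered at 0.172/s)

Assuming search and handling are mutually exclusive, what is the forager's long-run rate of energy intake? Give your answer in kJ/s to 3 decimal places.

R = (0.0514×6.8 + 0.194×29 + 0.172×36) / (1 + 0.0514×28 + 0.194×24 + 0.172×13) = 12.17/9.331 = 1.304 kJ/s.

1.304 kJ/s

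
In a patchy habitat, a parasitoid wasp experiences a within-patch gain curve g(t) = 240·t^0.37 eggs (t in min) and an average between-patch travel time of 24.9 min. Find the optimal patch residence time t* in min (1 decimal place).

14.6 min

By the marginal value theorem, leave when the instantaneous gain rate g'(t) equals the habitat-wide average g(t)/(T + t).
g'(t) = 0.37·240·t^-0.63. Setting 0.37·240·t^-0.63 = 240·t^0.37/(24.9+t) gives 0.37(24.9+t) = t, so 0.63·t = 0.37×24.9.
t* = 0.37×24.9/0.63 = 14.62 min.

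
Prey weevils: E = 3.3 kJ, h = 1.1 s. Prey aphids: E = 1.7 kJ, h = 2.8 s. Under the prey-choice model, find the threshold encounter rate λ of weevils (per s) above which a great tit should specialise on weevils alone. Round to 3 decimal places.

Drop aphids once their profitability E₂/h₂ falls below the rate achievable on weevils alone: E₂/h₂ = λE₁/(1 + λh₁).
Solve for λ: λE₁h₂ = E₂(1 + λh₁) → λ(E₁h₂ − E₂h₁) = E₂ → λ = E₂/(E₁h₂ − E₂h₁).
λ = 1.7/(3.3×2.8 − 1.7×1.1) = 1.7/7.37 = 0.2307 per s.

0.231 per s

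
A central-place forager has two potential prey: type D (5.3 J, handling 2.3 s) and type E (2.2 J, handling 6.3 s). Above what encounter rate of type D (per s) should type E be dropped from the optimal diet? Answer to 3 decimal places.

At the threshold, the rate on type D alone equals the profitability of type E: λ·5.3/(1 + λ·2.3) = 2.2/6.3 = 0.3492.
Rearranging, λ(5.3 − 0.3492×2.3) = 0.3492, so λ = 0.3492/4.497 = 0.07766 per s.

0.078 per s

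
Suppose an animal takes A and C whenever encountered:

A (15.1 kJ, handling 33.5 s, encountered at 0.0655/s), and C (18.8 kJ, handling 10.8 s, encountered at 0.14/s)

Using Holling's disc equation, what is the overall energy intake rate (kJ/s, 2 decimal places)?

Energy encountered per unit search time: 0.0655×15.1 + 0.14×18.8 = 3.621 kJ/s.
Handling time per unit search time: 0.0655×33.5 + 0.14×10.8 = 3.706.
Rate = 3.621/(1 + 3.706) = 0.7694 kJ/s.

0.77 kJ/s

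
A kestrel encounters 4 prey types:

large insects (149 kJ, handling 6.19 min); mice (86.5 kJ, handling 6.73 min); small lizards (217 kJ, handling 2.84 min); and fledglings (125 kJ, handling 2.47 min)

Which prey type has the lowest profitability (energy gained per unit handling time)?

mice

Profitability E/h (kJ/min): large insects = 149/6.19 = 24.1, mice = 86.5/6.73 = 12.9, small lizards = 217/2.84 = 76.4, fledglings = 125/2.47 = 50.6.
Ranked: small lizards > fledglings > large insects > mice.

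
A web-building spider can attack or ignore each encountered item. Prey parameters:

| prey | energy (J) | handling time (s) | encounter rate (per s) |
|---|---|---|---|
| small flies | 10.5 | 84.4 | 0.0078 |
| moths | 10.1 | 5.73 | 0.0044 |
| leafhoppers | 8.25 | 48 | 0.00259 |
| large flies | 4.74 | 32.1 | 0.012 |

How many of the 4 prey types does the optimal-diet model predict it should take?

4

Rank by E/h (J/s): moths 1.76, leafhoppers 0.172, large flies 0.148, small flies 0.124. Include each in turn until the next type's E/h falls below the running intake rate.
Rate on top 1: 0.04335. leafhoppers: 0.172 > 0.04335 → include.
Rate on top 2: 0.05725. large flies: 0.148 > 0.05725 → include.
Rate on top 3: 0.07994. small flies: 0.124 > 0.07994 → include.
Optimal diet: moths, leafhoppers, large flies, small flies — 4 of 4 types.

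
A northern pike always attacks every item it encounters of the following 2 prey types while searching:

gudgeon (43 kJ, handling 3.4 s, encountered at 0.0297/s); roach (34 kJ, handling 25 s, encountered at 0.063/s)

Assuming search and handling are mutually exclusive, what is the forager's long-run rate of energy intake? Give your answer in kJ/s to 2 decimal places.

Energy encountered per unit search time: 0.0297×43 + 0.063×34 = 3.419 kJ/s.
Handling time per unit search time: 0.0297×3.4 + 0.063×25 = 1.676.
Rate = 3.419/(1 + 1.676) = 1.278 kJ/s.

1.28 kJ/s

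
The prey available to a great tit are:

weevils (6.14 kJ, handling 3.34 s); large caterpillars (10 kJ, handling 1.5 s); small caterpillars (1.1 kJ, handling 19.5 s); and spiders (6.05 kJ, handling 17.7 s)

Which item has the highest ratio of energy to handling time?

In descending order of E/h:
large caterpillars: 10/1.5 = 6.67 kJ/s
weevils: 6.14/3.34 = 1.84 kJ/s
spiders: 6.05/17.7 = 0.342 kJ/s
small caterpillars: 1.1/19.5 = 0.0564 kJ/s

large caterpillars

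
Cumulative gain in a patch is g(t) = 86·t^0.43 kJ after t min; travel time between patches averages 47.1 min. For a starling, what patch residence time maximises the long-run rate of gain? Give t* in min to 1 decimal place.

Optimal t* satisfies g'(t*) = g(t*)/(T + t*).
g'(t) = 0.43·86·t^-0.57. Setting 0.43·86·t^-0.57 = 86·t^0.43/(47.1+t) gives 0.43(47.1+t) = t, so 0.57·t = 0.43×47.1.
t* = 0.43×47.1/0.57 = 35.53 min.

35.5 min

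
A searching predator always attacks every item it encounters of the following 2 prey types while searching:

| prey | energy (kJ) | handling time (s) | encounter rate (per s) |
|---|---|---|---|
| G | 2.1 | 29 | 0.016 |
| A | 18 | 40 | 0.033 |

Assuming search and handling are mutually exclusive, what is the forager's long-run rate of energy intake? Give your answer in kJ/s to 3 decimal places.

0.225 kJ/s

Energy encountered per unit search time: 0.016×2.1 + 0.033×18 = 0.6276 kJ/s.
Handling time per unit search time: 0.016×29 + 0.033×40 = 1.784.
Rate = 0.6276/(1 + 1.784) = 0.2254 kJ/s.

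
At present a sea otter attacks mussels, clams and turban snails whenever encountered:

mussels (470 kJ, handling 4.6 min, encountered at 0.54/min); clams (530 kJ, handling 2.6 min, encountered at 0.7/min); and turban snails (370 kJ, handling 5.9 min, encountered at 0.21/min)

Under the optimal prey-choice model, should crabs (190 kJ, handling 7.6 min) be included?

On mussels, clams and turban snails alone, R = ΣλE/(1+Σλh) = 702.5/6.543 = 107.4 kJ/min.
Profitability of crabs: 190/7.6 = 25 kJ/min.
Since 25 < R, time spent handling crabs is better spent searching.

No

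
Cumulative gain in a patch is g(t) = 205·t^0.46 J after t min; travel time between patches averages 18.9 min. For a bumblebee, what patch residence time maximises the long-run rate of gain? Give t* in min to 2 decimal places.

16.10 min

Maximise g(t)/(T+t): set derivative to zero → g'(t)(T+t) = g(t).
g'(t) = 0.46·205·t^-0.54. Setting 0.46·205·t^-0.54 = 205·t^0.46/(18.9+t) gives 0.46(18.9+t) = t, so 0.54·t = 0.46×18.9.
t* = 0.46×18.9/0.54 = 16.1 min.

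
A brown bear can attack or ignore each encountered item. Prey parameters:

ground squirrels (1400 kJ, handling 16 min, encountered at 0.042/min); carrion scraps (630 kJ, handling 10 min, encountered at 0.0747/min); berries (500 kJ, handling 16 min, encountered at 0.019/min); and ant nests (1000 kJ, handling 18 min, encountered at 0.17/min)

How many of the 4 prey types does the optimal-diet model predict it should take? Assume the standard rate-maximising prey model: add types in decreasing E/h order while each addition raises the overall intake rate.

3

E/h in descending order: ground squirrels 87.5, carrion scraps 63, ant nests 55.6, berries 31.2 kJ/min. The optimal diet is the largest prefix of this list for which every included type satisfies E_i/h_i > R on the types above it.
Rate on top 1: 35.17. carrion scraps: 63 > 35.17 → include.
Rate on top 2: 43.76. ant nests: 55.6 > 43.76 → include.
Rate on top 3: 50.35. berries: 31.2 < 50.35 → exclude; stop.
Optimal diet: ground squirrels, carrion scraps, ant nests — 3 of 4 types.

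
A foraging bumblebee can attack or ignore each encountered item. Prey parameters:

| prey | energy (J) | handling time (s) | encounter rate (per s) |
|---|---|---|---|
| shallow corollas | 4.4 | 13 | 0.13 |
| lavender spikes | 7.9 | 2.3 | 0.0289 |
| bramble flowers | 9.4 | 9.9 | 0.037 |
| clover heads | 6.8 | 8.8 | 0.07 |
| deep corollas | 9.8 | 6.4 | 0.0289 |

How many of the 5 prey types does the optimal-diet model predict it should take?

4

Profitabilities (E/h, J/s): lavender spikes 3.43, deep corollas 1.53, bramble flowers 0.949, clover heads 0.773, shallow corollas 0.338. Add prey in this order while the next type's profitability exceeds the intake rate on those already taken.
Rate on top 1: 0.2141. deep corollas: 1.53 > 0.2141 → include.
Rate on top 2: 0.4088. bramble flowers: 0.949 > 0.4088 → include.
Rate on top 3: 0.5312. clover heads: 0.773 > 0.5312 → include.
Rate on top 4: 0.5978. shallow corollas: 0.338 < 0.5978 → exclude; stop.
Optimal diet: lavender spikes, deep corollas, bramble flowers, clover heads — 4 of 5 types.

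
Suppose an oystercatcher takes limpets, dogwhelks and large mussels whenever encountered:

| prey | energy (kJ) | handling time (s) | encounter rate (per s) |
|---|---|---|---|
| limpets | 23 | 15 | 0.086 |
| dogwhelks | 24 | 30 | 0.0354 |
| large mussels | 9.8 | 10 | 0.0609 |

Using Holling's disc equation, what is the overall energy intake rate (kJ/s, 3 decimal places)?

Energy encountered per unit search time: 0.086×23 + 0.0354×24 + 0.0609×9.8 = 3.424 kJ/s.
Handling time per unit search time: 0.086×15 + 0.0354×30 + 0.0609×10 = 2.961.
Rate = 3.424/(1 + 2.961) = 0.8645 kJ/s.

0.865 kJ/s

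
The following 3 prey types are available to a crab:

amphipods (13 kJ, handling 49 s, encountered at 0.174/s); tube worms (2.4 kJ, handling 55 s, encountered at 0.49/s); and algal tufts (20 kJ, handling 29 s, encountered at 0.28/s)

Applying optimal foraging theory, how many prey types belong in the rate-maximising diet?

Rank by E/h (kJ/s): algal tufts 0.69, amphipods 0.265, tube worms 0.0436. Include each in turn until the next type's E/h falls below the running intake rate.
Rate on top 1: 0.614. amphipods: 0.265 < 0.614 → exclude; stop.
Optimal diet: algal tufts — 1 of 3 types.

1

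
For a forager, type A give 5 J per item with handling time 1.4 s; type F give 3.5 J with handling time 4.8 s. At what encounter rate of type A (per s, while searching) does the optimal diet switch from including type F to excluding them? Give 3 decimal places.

0.183 per s

At the threshold, the rate on type A alone equals the profitability of type F: λ·5/(1 + λ·1.4) = 3.5/4.8 = 0.7292.
Rearranging, λ(5 − 0.7292×1.4) = 0.7292, so λ = 0.7292/3.979 = 0.1832 per s.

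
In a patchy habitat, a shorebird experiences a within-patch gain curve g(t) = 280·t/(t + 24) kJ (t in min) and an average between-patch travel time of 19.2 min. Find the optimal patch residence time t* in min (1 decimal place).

Maximise g(t)/(T+t): set derivative to zero → g'(t)(T+t) = g(t).
g'(t) = 280·24/(t + 24)². Setting 280·24/(t+24)² = 280t/[(t+24)(19.2+t)] gives 24(19.2+t) = t(t+24), so t² = 24×19.2 = 460.8.
t* = √460.8 = 21.47 min.

21.5 min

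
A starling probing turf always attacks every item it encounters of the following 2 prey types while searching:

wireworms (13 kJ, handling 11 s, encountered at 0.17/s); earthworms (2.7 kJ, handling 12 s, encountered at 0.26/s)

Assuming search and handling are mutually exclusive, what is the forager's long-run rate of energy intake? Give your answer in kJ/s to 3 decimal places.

0.486 kJ/s

R = (0.17×13 + 0.26×2.7) / (1 + 0.17×11 + 0.26×12) = 2.912/5.99 = 0.4861 kJ/s.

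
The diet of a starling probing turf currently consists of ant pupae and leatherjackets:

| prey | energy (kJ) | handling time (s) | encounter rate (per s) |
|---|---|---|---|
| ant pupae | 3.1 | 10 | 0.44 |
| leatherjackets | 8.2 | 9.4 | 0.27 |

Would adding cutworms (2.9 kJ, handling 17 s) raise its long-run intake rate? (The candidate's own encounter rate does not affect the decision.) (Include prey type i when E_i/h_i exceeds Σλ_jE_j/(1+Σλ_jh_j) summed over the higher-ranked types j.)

No

Intake rate on the current diet: R = (0.44×3.1 + 0.27×8.2) / (1 + 0.44×10 + 0.27×9.4) = 3.578/7.938 = 0.4507 kJ/s.
Profitability of cutworms: 2.9/17 = 0.1706 kJ/s.
Since 0.1706 < R, time spent handling cutworms is better spent searching.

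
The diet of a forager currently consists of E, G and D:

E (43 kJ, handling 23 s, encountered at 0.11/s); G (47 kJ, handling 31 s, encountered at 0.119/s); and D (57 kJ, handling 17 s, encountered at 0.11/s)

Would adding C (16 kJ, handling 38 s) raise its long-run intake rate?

No

Intake rate on the current diet: R = (0.11×43 + 0.119×47 + 0.11×57) / (1 + 0.11×23 + 0.119×31 + 0.11×17) = 16.59/9.089 = 1.826 kJ/s.
Profitability of C: 16/38 = 0.4211 kJ/s.
0.4211 < 1.826, so adding C would lower the average — exclude it.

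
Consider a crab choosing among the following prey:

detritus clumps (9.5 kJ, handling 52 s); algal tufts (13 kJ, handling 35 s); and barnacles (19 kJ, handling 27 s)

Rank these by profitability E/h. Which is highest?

barnacles

Profitability E/h (kJ/s): detritus clumps = 9.5/52 = 0.183, algal tufts = 13/35 = 0.371, barnacles = 19/27 = 0.704.
Ranked: barnacles > algal tufts > detritus clumps.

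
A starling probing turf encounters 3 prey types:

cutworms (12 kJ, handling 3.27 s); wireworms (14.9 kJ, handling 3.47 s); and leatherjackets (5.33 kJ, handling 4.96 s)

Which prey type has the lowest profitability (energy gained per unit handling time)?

In descending order of E/h:
wireworms: 14.9/3.47 = 4.29 kJ/s
cutworms: 12/3.27 = 3.67 kJ/s
leatherjackets: 5.33/4.96 = 1.07 kJ/s

leatherjackets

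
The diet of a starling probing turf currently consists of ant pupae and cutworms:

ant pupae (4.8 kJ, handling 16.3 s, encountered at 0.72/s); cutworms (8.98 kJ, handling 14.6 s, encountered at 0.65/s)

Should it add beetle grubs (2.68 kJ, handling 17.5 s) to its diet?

No

Intake rate on the current diet: R = (0.72×4.8 + 0.65×8.98) / (1 + 0.72×16.3 + 0.65×14.6) = 9.293/22.23 = 0.4181 kJ/s.
beetle grubs: E/h = 2.68/17.5 = 0.1531 kJ/s.
Since 0.1531 < R, time spent handling beetle grubs is better spent searching.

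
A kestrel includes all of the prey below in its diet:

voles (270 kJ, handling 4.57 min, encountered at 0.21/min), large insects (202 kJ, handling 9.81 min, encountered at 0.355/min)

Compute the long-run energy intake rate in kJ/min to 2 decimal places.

23.60 kJ/min

Energy encountered per unit search time: 0.21×270 + 0.355×202 = 128.4 kJ/min.
Handling time per unit search time: 0.21×4.57 + 0.355×9.81 = 4.442.
Rate = 128.4/(1 + 4.442) = 23.6 kJ/min.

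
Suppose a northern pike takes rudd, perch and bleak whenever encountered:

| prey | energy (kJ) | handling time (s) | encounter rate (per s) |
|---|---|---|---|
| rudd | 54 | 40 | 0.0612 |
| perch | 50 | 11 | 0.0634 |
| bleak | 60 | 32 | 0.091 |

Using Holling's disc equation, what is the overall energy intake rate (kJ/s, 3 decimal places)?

1.691 kJ/s

Energy encountered per unit search time: 0.0612×54 + 0.0634×50 + 0.091×60 = 11.93 kJ/s.
Handling time per unit search time: 0.0612×40 + 0.0634×11 + 0.091×32 = 6.057.
Rate = 11.93/(1 + 6.057) = 1.691 kJ/s.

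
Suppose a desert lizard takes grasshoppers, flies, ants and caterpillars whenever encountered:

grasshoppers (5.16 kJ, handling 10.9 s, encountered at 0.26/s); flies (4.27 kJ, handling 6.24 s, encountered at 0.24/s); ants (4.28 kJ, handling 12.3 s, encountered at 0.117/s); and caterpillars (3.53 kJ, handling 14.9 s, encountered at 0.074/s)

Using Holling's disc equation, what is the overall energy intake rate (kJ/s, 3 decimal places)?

0.397 kJ/s

R = (0.26×5.16 + 0.24×4.27 + 0.117×4.28 + 0.074×3.53) / (1 + 0.26×10.9 + 0.24×6.24 + 0.117×12.3 + 0.074×14.9) = 3.128/7.873 = 0.3973 kJ/s.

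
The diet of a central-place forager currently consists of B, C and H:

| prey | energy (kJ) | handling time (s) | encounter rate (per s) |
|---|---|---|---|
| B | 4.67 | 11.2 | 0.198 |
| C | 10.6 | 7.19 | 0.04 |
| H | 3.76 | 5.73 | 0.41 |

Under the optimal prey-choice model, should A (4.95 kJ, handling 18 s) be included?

No

On B, C and H alone, R = ΣλE/(1+Σλh) = 2.89/5.854 = 0.4937 kJ/s.
Profitability of A: 4.95/18 = 0.275 kJ/s.
Since 0.275 < R, time spent handling A is better spent searching.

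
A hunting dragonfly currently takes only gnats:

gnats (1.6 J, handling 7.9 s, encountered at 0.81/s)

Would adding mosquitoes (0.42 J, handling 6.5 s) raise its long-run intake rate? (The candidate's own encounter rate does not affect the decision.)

No

On gnats alone, R = ΣλE/(1+Σλh) = 1.296/7.399 = 0.1752 J/s.
mosquitoes: E/h = 0.42/6.5 = 0.06462 J/s.
Since 0.06462 < R, time spent handling mosquitoes is better spent searching.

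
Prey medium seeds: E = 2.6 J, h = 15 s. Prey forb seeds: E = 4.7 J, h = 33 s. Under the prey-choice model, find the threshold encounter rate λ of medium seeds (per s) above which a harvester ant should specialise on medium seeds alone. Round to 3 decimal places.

0.307 per s

At the threshold, the rate on medium seeds alone equals the profitability of forb seeds: λ·2.6/(1 + λ·15) = 4.7/33 = 0.1424.
Rearranging, λ(2.6 − 0.1424×15) = 0.1424, so λ = 0.1424/0.4636 = 0.3072 per s.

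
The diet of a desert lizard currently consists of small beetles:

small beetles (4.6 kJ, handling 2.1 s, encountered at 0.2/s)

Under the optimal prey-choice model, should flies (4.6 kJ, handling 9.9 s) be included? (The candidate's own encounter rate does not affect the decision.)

No

Intake rate on the current diet: R = (0.2×4.6) / (1 + 0.2×2.1) = 0.92/1.42 = 0.6479 kJ/s.
flies: E/h = 4.6/9.9 = 0.4646 kJ/s.
Since 0.4646 < R, time spent handling flies is better spent searching.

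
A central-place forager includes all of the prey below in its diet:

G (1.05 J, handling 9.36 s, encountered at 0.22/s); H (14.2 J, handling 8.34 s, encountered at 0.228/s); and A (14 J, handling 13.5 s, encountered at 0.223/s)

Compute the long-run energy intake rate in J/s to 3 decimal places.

R = (0.22×1.05 + 0.228×14.2 + 0.223×14) / (1 + 0.22×9.36 + 0.228×8.34 + 0.223×13.5) = 6.591/7.971 = 0.8268 J/s.

0.827 J/s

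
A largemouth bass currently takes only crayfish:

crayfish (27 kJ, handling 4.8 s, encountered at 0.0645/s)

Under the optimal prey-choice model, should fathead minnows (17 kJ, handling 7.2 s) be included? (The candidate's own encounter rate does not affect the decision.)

On crayfish alone, R = ΣλE/(1+Σλh) = 1.742/1.31 = 1.33 kJ/s.
fathead minnows: E/h = 17/7.2 = 2.361 kJ/s.
2.361 > 1.33, so adding fathead minnows raises the average — include it.

Yes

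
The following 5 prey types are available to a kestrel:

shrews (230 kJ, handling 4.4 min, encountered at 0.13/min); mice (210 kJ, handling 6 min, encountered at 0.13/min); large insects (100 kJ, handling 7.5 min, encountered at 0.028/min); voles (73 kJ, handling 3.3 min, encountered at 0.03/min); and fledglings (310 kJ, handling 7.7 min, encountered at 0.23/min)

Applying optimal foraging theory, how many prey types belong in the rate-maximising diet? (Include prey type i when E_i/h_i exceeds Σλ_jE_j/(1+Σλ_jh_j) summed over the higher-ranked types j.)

Rank by E/h (kJ/min): shrews 52.3, fledglings 40.3, mice 35, voles 22.1, large insects 13.3. Include each in turn until the next type's E/h falls below the running intake rate.
Rate on top 1: 19.02. fledglings: 40.3 > 19.02 → include.
Rate on top 2: 30.27. mice: 35 > 30.27 → include.
Rate on top 3: 31.17. voles: 22.1 < 31.17 → exclude; stop.
Optimal diet: shrews, fledglings, mice — 3 of 5 types.

3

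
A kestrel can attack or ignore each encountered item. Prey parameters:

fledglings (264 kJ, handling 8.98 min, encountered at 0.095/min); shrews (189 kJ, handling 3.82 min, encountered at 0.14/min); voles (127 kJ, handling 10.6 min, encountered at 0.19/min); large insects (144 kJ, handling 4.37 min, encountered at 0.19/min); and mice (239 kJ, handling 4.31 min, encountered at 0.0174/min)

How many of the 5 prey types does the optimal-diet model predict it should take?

4

Profitabilities (E/h, kJ/min): mice 55.5, shrews 49.5, large insects 33, fledglings 29.4, voles 12. Add prey in this order while the next type's profitability exceeds the intake rate on those already taken.
Rate on top 1: 3.868. shrews: 49.5 > 3.868 → include.
Rate on top 2: 19.02. large insects: 33 > 19.02 → include.
Rate on top 3: 23.76. fledglings: 29.4 > 23.76 → include.
Rate on top 4: 25.22. voles: 12 < 25.22 → exclude; stop.
Optimal diet: mice, shrews, large insects, fledglings — 4 of 5 types.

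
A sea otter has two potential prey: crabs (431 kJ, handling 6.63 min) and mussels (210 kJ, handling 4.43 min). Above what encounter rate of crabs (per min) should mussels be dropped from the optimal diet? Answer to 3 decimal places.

The zero-one rule: include mussels iff E₂/h₂ > λE₁/(1+λh₁). Equality gives the switch point.
λE₁h₂ = E₂ + λE₂h₁ ⇒ λ = E₂/(E₁h₂ − E₂h₁) = 210/(1909 − 1392) = 0.4062 per min.

0.406 per min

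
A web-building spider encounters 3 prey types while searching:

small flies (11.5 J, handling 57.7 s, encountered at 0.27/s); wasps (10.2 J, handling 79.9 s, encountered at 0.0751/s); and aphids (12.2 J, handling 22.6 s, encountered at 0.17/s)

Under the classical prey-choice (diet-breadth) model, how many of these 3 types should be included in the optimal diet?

Profitabilities (E/h, J/s): aphids 0.54, small flies 0.199, wasps 0.128. Add prey in this order while the next type's profitability exceeds the intake rate on those already taken.
Rate on top 1: 0.4283. small flies: 0.199 < 0.4283 → exclude; stop.
Optimal diet: aphids — 1 of 3 types.

1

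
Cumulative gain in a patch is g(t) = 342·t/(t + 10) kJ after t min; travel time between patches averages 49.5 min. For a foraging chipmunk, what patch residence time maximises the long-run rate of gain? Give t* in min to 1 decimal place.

22.2 min

Maximise g(t)/(T+t): set derivative to zero → g'(t)(T+t) = g(t).
g'(t) = 342·10/(t + 10)². Setting 342·10/(t+10)² = 342t/[(t+10)(49.5+t)] gives 10(49.5+t) = t(t+10), so t² = 10×49.5 = 495.
t* = √495 = 22.25 min.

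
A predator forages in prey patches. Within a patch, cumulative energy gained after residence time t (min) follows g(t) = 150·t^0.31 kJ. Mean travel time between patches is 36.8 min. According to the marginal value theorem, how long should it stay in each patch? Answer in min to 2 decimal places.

Optimal t* satisfies g'(t*) = g(t*)/(T + t*).
g'(t) = 0.31·150·t^-0.69. Setting 0.31·150·t^-0.69 = 150·t^0.31/(36.8+t) gives 0.31(36.8+t) = t, so 0.69·t = 0.31×36.8.
t* = 0.31×36.8/0.69 = 16.53 min.

16.53 min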